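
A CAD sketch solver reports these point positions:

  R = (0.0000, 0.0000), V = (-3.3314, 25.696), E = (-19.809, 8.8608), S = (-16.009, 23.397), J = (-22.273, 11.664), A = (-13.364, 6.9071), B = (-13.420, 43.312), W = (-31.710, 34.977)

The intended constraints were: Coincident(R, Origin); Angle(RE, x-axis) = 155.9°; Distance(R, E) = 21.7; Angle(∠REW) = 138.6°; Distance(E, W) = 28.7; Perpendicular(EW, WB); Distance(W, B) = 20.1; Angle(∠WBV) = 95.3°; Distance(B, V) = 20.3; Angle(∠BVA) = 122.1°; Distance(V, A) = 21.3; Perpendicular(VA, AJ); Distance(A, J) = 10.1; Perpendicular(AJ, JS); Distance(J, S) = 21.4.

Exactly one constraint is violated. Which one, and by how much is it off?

Distance(J, S) = 21.4 — off by 8.10.

R = (0.00, 0.00) ✓; RE at 155.9° ✓; |RE| = 21.70 ✓; ∠REW = 138.6° ✓; |EW| = 28.70 ✓; ∠(EW, WB) = 90.00° ✓; |WB| = 20.10 ✓; ∠WBV = 95.30° ✓; |BV| = 20.30 ✓; ∠BVA = 122.1° ✓; |VA| = 21.30 ✓; ∠(VA, AJ) = 90.00° ✓; |AJ| = 10.10 ✓; ∠(AJ, JS) = 90.00° ✓; |JS| = 13.30 ✗.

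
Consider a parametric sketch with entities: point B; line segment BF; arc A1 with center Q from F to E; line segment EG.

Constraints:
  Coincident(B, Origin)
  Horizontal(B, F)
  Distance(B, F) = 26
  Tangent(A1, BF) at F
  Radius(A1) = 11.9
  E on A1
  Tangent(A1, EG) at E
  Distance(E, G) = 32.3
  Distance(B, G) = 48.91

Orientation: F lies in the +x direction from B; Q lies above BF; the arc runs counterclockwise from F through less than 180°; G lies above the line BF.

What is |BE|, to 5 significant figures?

40.395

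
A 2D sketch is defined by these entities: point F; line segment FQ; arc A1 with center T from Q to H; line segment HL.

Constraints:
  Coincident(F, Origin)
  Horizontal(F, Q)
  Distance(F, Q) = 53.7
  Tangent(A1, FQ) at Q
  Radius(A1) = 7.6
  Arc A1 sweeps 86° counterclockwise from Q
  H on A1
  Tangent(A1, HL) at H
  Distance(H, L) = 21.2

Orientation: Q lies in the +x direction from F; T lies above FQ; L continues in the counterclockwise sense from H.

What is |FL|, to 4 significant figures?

68.81

F is at the origin; FQ is horizontal with |FQ| = 53.7 and Q on the +x side, so Q = (53.70, 0.000). A1 meets FQ tangentially, so TQ is at right angles to FQ, so T = Q + (0, 7.6) = (53.70, 7.600). On A1, Q sits at bearing -90° from T; an 86° counterclockwise sweep puts H at bearing -4°, so H = T + 7.6·(cos -4°, sin -4°) = (61.28, 7.070). The tangent condition forces TH to be normal to HL, so HL runs along (−sin -4°, cos -4°); with |HL| = 21.2, L = (62.76, 28.22). Then |FL| = |L − F| = 68.81.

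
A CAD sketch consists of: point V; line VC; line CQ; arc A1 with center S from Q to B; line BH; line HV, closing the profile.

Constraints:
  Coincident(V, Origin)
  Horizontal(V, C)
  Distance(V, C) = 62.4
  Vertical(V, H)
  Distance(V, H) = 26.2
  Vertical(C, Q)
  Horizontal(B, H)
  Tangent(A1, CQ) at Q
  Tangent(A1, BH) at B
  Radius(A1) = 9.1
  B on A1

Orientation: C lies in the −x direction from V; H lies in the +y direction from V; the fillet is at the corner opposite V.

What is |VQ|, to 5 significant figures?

64.701

V is at the origin; V and C share the same y with |VC| = 62.4 and C on the −x side, so C = (-62.400, 0.0000). VH is vertical with |VH| = 26.2 and H on the +y side, so H = (0.0000, 26.200). The virtual corner opposite V is at (-62.400, 26.200). A1 meets CQ tangentially, so SQ is at right angles to CQ and since A1 is tangent to BH there, SB ⟂ BH, with radius 9.1, so the center S sits 9.1 in from both sides at S = (-53.300, 17.100). That places the tangent points at Q = (-62.400, 17.100) on CQ and B = (-53.300, 26.200) on BH. Then |VQ| = |Q − V| = 64.701.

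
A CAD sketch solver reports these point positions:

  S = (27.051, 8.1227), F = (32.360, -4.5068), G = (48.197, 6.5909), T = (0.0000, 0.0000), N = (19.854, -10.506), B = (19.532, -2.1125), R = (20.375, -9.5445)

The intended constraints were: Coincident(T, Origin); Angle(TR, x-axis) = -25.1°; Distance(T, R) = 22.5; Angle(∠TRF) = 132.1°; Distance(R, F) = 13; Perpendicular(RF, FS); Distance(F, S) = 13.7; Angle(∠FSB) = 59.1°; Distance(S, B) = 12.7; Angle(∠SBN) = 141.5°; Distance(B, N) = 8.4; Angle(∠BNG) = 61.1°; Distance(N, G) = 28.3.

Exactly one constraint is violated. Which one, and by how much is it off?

Distance(N, G) = 28.3 — off by 4.80.

T = (0.00, 0.00) ✓; TR at -25.10° ✓; |TR| = 22.50 ✓; ∠TRF = 132.1° ✓; |RF| = 13.00 ✓; ∠(RF, FS) = 90.00° ✓; |FS| = 13.70 ✓; ∠FSB = 59.10° ✓; |SB| = 12.70 ✓; ∠SBN = 141.5° ✓; |BN| = 8.400 ✓; ∠BNG = 61.10° ✓; |NG| = 33.10 ✗.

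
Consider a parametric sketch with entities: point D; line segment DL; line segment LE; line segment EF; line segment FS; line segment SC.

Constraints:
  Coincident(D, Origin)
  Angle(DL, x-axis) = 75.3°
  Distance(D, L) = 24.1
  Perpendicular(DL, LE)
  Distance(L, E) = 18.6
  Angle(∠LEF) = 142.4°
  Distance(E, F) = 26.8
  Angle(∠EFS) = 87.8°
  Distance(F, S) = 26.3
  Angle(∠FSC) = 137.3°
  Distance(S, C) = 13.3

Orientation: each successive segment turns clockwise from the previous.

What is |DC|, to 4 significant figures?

17.26

D is at the origin; DL runs at 75.3° with length 24.1, so L = (6.116, 23.31). DL ⟂ LE, so LE runs at -14.70°; with |LE| = 18.6, E = (24.11, 18.59). ∠LEF = 142.4° gives EF at -52.30° from the x-axis; with |EF| = 26.8, F = (40.50, -2.614). ∠EFS = 87.8° gives FS at -144.5° from the x-axis; with |FS| = 26.3, S = (19.08, -17.89). ∠FSC = 137.3° gives SC at 172.8° from the x-axis; with |SC| = 13.3, C = (5.889, -16.22). Then |DC| = |C − D| = 17.26.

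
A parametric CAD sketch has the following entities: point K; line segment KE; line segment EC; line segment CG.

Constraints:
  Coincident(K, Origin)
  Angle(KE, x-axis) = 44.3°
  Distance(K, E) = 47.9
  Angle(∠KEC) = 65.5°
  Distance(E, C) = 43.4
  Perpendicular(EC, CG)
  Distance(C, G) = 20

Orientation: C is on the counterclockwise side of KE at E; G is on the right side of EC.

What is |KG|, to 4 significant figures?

67.80

K is at the origin; KE runs at 44.3° with length 47.9, so E = 47.9·(cos 44.3°, sin 44.3°) = (34.28, 33.45). ∠KEC = 65.5°, so EC runs at 44.3° + (180° − 65.5°) = 158.8° from the x-axis; with |EC| = 43.4, C = E + 43.4·(cos 158.8°, sin 158.8°) = (-6.181, 49.15). EC ⟂ CG; with |CG| = 20.0 on the right of EC, G = C + 20.0·(0.3616, 0.9323) = (1.051, 67.80). Then |KG| = |G − K| = 67.80.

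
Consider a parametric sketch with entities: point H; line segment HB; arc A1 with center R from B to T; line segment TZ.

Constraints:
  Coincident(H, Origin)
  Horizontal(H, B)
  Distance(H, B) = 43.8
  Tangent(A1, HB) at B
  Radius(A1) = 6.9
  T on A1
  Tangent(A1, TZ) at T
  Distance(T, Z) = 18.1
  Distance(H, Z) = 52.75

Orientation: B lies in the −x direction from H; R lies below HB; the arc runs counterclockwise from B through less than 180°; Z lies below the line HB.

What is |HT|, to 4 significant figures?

51.21

H is at the origin; H and B share the same y with |HB| = 43.8 and B on the −x side, so B = (-43.80, 0.000). A1 meets HB tangentially, so RB is at right angles to HB, so R = B + (0, -6.9) = (-43.80, -6.900). Since RT ⟂ TZ (tangency), |RZ| = √(6.9² + 18.1²) = 19.37 regardless of where T sits on A1. So Z lies on both circle(H, 52.75) and circle(R, 19.37); the below-HB intersection is Z = (-45.80, -26.17). T is the foot of the tangent from Z: T = (-50.47, -8.678).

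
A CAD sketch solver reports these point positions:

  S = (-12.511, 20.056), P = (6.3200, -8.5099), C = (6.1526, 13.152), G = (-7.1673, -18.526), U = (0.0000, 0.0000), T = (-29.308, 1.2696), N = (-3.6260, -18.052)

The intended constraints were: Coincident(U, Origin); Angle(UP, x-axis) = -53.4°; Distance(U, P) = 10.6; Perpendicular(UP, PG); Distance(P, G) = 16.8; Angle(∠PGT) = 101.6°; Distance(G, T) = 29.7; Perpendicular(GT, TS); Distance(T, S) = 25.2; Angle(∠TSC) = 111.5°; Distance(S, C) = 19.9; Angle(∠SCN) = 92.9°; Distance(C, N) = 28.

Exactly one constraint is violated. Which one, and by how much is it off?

Distance(C, N) = 28 — off by 4.70.

U = (0.00, 0.00) ✓; UP at -53.40° ✓; |UP| = 10.60 ✓; ∠(UP, PG) = 90.00° ✓; |PG| = 16.80 ✓; ∠PGT = 101.6° ✓; |GT| = 29.70 ✓; ∠(GT, TS) = 90.00° ✓; |TS| = 25.20 ✓; ∠TSC = 111.5° ✓; |SC| = 19.90 ✓; ∠SCN = 92.90° ✓; |CN| = 32.70 ✗.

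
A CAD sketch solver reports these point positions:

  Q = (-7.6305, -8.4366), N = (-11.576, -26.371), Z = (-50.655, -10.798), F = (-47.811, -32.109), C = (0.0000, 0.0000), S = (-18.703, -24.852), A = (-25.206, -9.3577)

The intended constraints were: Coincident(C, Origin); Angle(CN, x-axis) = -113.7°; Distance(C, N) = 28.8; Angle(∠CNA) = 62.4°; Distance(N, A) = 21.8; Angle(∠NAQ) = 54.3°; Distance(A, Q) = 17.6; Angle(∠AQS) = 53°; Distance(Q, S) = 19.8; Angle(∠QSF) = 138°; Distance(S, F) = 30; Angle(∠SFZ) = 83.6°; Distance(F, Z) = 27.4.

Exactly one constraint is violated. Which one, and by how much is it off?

Distance(F, Z) = 27.4 — off by 5.90.

C = (0.00, 0.00) ✓; CN at -113.7° ✓; |CN| = 28.80 ✓; ∠CNA = 62.40° ✓; |NA| = 21.80 ✓; ∠NAQ = 54.30° ✓; |AQ| = 17.60 ✓; ∠AQS = 53.00° ✓; |QS| = 19.80 ✓; ∠QSF = 138.0° ✓; |SF| = 30.00 ✓; ∠SFZ = 83.60° ✓; |FZ| = 21.50 ✗.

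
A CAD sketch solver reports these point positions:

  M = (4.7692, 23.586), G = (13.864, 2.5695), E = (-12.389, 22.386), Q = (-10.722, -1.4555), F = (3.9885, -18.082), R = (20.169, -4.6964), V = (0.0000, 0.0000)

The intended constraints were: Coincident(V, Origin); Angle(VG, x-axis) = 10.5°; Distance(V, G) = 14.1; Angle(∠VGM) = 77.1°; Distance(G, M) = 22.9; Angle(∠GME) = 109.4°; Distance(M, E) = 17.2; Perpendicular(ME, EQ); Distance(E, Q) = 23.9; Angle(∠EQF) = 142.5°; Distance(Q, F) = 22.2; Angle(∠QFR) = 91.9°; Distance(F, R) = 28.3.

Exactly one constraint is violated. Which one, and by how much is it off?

Distance(F, R) = 28.3 — off by 7.30.

V = (0.00, 0.00) ✓; VG at 10.50° ✓; |VG| = 14.10 ✓; ∠VGM = 77.10° ✓; |GM| = 22.90 ✓; ∠GME = 109.4° ✓; |ME| = 17.20 ✓; ∠(ME, EQ) = 90.00° ✓; |EQ| = 23.90 ✓; ∠EQF = 142.5° ✓; |QF| = 22.20 ✓; ∠QFR = 91.90° ✓; |FR| = 21.00 ✗.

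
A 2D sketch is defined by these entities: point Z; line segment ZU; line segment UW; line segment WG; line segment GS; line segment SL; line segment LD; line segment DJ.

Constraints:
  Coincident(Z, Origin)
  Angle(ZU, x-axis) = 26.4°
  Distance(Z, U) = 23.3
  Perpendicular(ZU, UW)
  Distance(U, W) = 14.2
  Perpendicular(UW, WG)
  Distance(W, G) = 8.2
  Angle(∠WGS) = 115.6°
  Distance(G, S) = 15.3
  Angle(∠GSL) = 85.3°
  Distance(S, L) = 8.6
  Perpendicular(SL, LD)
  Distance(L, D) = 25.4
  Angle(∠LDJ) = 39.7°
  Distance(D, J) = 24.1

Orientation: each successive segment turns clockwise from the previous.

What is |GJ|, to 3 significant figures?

11.6

The perpendicularity gives LD at right angles to SL, so LD runs at -42.7°; with |LD| = 25.4, D = (32.3, -7.49). ∠LDJ = 39.7° gives DJ at 177° from the x-axis; with |DJ| = 24.1, J = (8.21, -6.23). Then |GJ| = |J − G| = 11.6.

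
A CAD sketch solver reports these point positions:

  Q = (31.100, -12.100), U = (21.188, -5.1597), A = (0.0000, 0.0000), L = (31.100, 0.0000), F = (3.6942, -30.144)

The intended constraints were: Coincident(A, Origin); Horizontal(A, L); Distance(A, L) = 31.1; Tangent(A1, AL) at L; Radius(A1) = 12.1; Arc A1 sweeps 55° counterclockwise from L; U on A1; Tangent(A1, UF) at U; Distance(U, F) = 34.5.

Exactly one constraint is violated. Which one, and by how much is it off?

Distance(U, F) = 34.5 — off by 4.00.

A = (0.00, 0.00) ✓; A.y = 0.00, L.y = 0.00 ✓; |AL| = 31.10 ✓; ∠(QL, LA) = 90.00° ✓; |QL| = 12.10 ✓; bearing(Q→U) − bearing(Q→L) = 55.00° ✓; |QU| = 12.10 ✓; ∠(QU, UF) = 90.00° ✓; |UF| = 30.50 ✗.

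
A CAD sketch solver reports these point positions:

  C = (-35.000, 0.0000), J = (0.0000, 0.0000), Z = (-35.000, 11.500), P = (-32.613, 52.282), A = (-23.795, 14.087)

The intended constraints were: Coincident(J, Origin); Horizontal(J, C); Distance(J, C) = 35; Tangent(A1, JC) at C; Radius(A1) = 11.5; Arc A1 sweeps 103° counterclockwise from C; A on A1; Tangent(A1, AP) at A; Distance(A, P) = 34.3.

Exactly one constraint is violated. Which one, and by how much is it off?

Distance(A, P) = 34.3 — off by 4.90.

J = (0.00, 0.00) ✓; J.y = 0.00, C.y = 0.00 ✓; |JC| = 35.00 ✓; ∠(ZC, CJ) = 90.00° ✓; |ZC| = 11.50 ✓; bearing(Z→A) − bearing(Z→C) = 103.0° ✓; |ZA| = 11.50 ✓; ∠(ZA, AP) = 90.00° ✓; |AP| = 39.20 ✗.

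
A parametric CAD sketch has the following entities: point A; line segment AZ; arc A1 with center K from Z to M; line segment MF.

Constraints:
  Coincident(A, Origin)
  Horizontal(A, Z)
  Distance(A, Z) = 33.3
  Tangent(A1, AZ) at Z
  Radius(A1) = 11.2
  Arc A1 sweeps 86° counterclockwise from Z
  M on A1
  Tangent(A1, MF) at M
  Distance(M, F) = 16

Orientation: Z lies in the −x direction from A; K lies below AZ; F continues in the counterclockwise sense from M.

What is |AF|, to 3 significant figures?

52.7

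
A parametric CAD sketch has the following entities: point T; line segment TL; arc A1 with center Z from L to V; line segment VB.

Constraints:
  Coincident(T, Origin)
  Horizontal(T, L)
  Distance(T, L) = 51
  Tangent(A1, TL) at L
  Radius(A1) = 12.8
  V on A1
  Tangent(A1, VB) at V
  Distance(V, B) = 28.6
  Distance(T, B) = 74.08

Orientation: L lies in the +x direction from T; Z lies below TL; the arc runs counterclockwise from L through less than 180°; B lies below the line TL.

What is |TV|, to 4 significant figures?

46.65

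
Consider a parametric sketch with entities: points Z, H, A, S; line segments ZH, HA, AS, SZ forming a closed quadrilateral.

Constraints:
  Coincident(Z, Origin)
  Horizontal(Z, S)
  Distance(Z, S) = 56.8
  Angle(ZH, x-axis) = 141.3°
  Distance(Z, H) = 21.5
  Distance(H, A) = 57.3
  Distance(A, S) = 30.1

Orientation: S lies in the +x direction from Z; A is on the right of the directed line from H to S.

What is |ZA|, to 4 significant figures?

36.04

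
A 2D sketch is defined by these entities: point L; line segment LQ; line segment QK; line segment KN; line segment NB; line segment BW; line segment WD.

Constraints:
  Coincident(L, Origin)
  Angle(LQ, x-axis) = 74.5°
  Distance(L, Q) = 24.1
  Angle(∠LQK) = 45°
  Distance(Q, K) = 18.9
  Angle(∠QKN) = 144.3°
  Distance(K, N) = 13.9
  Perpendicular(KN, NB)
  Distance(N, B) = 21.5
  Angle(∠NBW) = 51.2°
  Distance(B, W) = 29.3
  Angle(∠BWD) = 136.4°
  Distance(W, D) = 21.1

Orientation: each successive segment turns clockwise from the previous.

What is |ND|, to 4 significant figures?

31.19

L is at the origin; LQ runs at 74.5° with length 24.1, so Q = (6.440, 23.22). ∠LQK = 45.0° gives QK at -60.50° from the x-axis; with |QK| = 18.9, K = (15.75, 6.774). ∠QKN = 144.3° gives KN at -96.20° from the x-axis; with |KN| = 13.9, N = (14.25, -7.045). The perpendicularity gives NB at right angles to KN, so NB runs at 173.8°; with |NB| = 21.5, B = (-7.128, -4.723). ∠NBW = 51.2° gives BW at 45.00° from the x-axis; with |BW| = 29.3, W = (13.59, 16.00). ∠BWD = 136.4° gives WD at 1.400° from the x-axis; with |WD| = 21.1, D = (34.68, 16.51). Then |ND| = |D − N| = 31.19.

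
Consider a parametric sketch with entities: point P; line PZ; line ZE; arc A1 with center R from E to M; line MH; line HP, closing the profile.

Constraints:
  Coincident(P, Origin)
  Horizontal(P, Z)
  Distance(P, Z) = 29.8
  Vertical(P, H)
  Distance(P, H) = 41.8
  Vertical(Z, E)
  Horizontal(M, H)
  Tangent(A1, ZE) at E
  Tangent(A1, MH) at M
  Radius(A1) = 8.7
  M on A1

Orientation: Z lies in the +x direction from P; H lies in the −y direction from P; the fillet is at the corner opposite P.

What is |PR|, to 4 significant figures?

39.25

P is at the origin; P and Z share the same y with |PZ| = 29.8 and Z on the +x side, so Z = (29.80, 0.000). PH is vertical with |PH| = 41.8 and H on the −y side, so H = (0.000, -41.80). The virtual corner opposite P is at (29.80, -41.80). The tangent condition forces RE to be normal to ZE and tangency of A1 to MH means the radius RM is perpendicular to MH, with radius 8.7, so the center R sits 8.7 in from both sides at R = (21.10, -33.10). Then |PR| = |R − P| = 39.25.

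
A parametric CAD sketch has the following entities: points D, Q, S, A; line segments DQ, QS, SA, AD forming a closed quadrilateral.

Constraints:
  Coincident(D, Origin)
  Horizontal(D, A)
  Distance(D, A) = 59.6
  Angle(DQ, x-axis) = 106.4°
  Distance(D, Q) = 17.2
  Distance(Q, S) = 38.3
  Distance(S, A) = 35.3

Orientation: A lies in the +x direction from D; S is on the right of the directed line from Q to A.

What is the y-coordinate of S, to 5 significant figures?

-7.3873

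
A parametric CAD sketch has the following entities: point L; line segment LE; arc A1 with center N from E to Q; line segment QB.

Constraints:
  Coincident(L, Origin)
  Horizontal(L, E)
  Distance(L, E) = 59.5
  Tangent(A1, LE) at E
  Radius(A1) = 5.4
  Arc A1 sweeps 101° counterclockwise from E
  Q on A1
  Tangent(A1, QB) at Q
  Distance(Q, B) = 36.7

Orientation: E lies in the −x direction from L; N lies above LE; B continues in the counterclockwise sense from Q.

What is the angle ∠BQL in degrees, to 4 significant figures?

107.8°

On A1, E sits at bearing -90° from N; a 101° counterclockwise sweep puts Q at bearing 11°, so Q = N + 5.4·(cos 11°, sin 11°) = (-54.20, 6.430). Since A1 is tangent to QB there, NQ ⟂ QB, so QB runs along (−sin 11°, cos 11°); with |QB| = 36.7, B = (-61.20, 42.46). Then cos ∠BQL = QB·QL / (|QB||QL|), giving 107.8°.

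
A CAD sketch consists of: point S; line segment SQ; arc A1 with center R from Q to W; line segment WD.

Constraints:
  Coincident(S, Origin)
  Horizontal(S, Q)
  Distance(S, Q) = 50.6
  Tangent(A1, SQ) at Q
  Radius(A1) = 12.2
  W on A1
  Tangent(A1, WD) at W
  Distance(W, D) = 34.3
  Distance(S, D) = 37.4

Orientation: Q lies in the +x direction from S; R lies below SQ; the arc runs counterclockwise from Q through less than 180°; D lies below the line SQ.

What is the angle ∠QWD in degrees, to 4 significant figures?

154.0°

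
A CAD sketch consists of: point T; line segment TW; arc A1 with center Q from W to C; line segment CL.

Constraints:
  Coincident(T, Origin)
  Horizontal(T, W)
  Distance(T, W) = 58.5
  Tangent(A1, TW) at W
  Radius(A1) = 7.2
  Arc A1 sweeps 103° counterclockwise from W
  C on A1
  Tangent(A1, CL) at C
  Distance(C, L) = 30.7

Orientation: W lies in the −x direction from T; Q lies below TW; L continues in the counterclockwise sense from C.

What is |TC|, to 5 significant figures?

66.106

T is at the origin; T and W share the same y with |TW| = 58.5 and W on the −x side, so W = (-58.500, 0.0000). A1 meets TW tangentially, so QW is at right angles to TW, so Q = W + (0, -7.2) = (-58.500, -7.2000). On A1, W sits at bearing 90° from Q; a 103° counterclockwise sweep puts C at bearing 193°, so C = Q + 7.2·(cos 193°, sin 193°) = (-65.515, -8.8196). Then |TC| = |C − T| = 66.106.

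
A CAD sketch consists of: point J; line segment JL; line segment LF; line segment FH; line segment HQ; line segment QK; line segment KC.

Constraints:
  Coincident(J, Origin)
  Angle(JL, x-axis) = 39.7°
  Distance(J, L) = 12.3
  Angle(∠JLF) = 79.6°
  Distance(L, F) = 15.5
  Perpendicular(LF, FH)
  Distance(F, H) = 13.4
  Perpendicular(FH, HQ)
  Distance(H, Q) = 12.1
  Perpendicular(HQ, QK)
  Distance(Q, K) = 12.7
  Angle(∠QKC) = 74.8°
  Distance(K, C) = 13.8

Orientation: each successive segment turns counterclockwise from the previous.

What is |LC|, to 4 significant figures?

17.27

HQ ⟂ QK, so QK runs at 50.10°; with |QK| = 12.7, K = (6.406, 9.501). ∠QKC = 74.8° gives KC at 155.3° from the x-axis; with |KC| = 13.8, C = (-6.131, 15.27). Then |LC| = |C − L| = 17.27.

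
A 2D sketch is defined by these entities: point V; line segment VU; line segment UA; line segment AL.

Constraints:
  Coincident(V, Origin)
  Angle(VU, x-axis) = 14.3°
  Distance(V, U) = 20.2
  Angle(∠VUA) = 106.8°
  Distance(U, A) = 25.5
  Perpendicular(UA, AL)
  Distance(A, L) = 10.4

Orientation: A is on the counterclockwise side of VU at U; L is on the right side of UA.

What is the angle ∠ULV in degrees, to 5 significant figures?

21.311°

V is at the origin; VU runs at 14.3° with length 20.2, so U = 20.2·(cos 14.3°, sin 14.3°) = (19.574, 4.9894). ∠VUA = 106.8°, so UA runs at 14.3° + (180° − 106.8°) = 87.500° from the x-axis; with |UA| = 25.5, A = U + 25.5·(cos 87.500°, sin 87.500°) = (20.686, 30.465). UA is perpendicular to AL; with |AL| = 10.4 on the right of UA, L = A + 10.4·(0.99905, -0.043619) = (31.077, 30.011). Then cos ∠ULV = LU·LV / (|LU||LV|), giving 21.311°.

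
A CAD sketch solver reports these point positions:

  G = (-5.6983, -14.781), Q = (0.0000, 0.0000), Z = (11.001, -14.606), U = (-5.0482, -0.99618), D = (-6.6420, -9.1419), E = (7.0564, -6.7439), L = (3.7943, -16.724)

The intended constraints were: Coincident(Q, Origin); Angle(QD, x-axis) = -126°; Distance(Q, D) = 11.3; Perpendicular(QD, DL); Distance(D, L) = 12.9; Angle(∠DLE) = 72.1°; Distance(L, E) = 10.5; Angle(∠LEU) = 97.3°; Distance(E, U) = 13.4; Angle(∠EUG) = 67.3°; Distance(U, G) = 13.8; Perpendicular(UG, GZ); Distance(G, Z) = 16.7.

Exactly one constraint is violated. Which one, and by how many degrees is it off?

Perpendicular(UG, GZ) — off by 3.30°.

Q = (0.00, 0.00) ✓; QD at -126.0° ✓; |QD| = 11.30 ✓; ∠(QD, DL) = 90.00° ✓; |DL| = 12.90 ✓; ∠DLE = 72.10° ✓; |LE| = 10.50 ✓; ∠LEU = 97.30° ✓; |EU| = 13.40 ✓; ∠EUG = 67.30° ✓; |UG| = 13.80 ✓; ∠(UG, GZ) = 93.30° ✗; |GZ| = 16.70 ✓.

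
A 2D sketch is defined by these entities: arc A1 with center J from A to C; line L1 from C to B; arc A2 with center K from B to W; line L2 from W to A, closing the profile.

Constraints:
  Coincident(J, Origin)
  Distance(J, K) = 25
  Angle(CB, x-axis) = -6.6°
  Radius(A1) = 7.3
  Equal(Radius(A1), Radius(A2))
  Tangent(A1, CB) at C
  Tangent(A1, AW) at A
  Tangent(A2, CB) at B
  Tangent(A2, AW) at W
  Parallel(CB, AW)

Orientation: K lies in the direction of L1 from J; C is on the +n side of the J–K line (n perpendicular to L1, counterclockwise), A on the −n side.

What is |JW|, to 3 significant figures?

26.0

The slot axis is L1's direction at -6.6°, so u = (cos -6.6°, sin -6.6°) = (0.993, -0.115) and n = (−sin -6.6°, cos -6.6°) = (0.115, 0.993). J is at the origin and K lies 25.0 along u from J, so K = 25.0·u = (24.8, -2.87). Tangency of A1 to both parallel lines with radius 7.3 puts C and A at J ± 7.3·n: C = (0.839, 7.25), A = (-0.839, -7.25). Equal radii place B and W the same way about K: B = K + 7.3·n = (25.7, 4.38), W = K − 7.3·n = (24.0, -10.1). Then |JW| = |W − J| = 26.0.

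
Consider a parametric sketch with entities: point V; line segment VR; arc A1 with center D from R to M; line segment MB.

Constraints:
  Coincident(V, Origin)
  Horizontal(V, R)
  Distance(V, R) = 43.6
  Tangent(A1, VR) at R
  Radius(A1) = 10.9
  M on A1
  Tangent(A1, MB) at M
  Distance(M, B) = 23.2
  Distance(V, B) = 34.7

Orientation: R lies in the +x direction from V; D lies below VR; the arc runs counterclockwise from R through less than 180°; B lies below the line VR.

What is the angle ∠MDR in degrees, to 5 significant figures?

61.396°

Checks: |DM| = 10.90 ✓; ∠(DM, MB) = 90.00° ✓; |MB| = 23.20 ✓; |VB| = 34.70 ✓.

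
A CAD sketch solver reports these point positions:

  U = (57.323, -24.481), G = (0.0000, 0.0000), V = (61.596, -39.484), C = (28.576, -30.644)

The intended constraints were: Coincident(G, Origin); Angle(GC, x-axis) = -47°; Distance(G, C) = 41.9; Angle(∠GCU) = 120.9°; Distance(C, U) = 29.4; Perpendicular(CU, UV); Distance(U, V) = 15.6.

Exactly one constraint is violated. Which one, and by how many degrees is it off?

Perpendicular(CU, UV) — off by 3.80°.

G = (0.00, 0.00) ✓; GC at -47.00° ✓; |GC| = 41.90 ✓; ∠GCU = 120.9° ✓; |CU| = 29.40 ✓; ∠(CU, UV) = 86.20° ✗; |UV| = 15.60 ✓.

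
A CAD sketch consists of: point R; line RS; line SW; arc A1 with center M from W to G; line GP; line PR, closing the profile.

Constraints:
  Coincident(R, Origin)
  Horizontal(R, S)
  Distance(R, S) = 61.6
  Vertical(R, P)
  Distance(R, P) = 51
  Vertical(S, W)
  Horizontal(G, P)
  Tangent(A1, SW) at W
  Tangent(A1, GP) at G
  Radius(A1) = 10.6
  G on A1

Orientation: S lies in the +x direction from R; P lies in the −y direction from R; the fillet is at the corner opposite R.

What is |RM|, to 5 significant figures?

65.063

R is at the origin; RS is horizontal with |RS| = 61.6 and S on the +x side, so S = (61.600, 0.0000). RP is vertical with |RP| = 51.0 and P on the −y side, so P = (0.0000, -51.000). The virtual corner opposite R is at (61.600, -51.000). A1 meets SW tangentially, so MW is at right angles to SW and the tangent condition forces MG to be normal to GP, with radius 10.6, so the center M sits 10.6 in from both sides at M = (51.000, -40.400). Then |RM| = |M − R| = 65.063.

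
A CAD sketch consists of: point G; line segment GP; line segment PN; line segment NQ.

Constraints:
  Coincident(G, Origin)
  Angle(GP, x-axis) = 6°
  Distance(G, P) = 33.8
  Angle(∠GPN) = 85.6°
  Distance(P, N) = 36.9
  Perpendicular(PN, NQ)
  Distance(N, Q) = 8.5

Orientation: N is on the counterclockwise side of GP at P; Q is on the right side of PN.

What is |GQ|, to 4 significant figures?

54.39

∠GPN = 85.6°, so PN runs at 6.0° + (180° − 85.6°) = 100.4° from the x-axis; with |PN| = 36.9, N = P + 36.9·(cos 100.4°, sin 100.4°) = (26.95, 39.83). PN ⟂ NQ; with |NQ| = 8.5 on the right of PN, Q = N + 8.5·(0.9836, 0.1805) = (35.31, 41.36). Then |GQ| = |Q − G| = 54.39.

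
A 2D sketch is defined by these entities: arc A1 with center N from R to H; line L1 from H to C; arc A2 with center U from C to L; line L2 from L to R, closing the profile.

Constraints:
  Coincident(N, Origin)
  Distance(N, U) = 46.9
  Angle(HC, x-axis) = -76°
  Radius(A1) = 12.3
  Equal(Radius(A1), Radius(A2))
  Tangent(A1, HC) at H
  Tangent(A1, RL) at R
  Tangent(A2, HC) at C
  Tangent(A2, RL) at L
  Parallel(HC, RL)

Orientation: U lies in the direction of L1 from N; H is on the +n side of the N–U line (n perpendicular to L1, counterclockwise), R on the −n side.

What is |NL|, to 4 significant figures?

48.49

The slot axis is L1's direction at -76.0°, so u = (cos -76.0°, sin -76.0°) = (0.2419, -0.9703) and n = (−sin -76.0°, cos -76.0°) = (0.9703, 0.2419). N is at the origin and U lies 46.9 along u from N, so U = 46.9·u = (11.35, -45.51). Tangency of A1 to both parallel lines with radius 12.3 puts H and R at N ± 12.3·n: H = (11.93, 2.976), R = (-11.93, -2.976). Equal radii place C and L the same way about U: C = U + 12.3·n = (23.28, -42.53), L = U − 12.3·n = (-0.5885, -48.48). Then |NL| = |L − N| = 48.49.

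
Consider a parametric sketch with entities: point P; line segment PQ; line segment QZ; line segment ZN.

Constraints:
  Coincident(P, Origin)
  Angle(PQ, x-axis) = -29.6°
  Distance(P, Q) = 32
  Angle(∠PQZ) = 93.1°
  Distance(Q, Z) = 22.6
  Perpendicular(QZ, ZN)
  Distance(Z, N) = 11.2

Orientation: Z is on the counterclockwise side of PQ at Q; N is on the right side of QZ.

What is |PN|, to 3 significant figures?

49.5

∠PQZ = 93.1°, so QZ runs at -29.6° + (180° − 93.1°) = 57.3° from the x-axis; with |QZ| = 22.6, Z = Q + 22.6·(cos 57.3°, sin 57.3°) = (40.0, 3.21). QZ ⟂ ZN; with |ZN| = 11.2 on the right of QZ, N = Z + 11.2·(0.842, -0.540) = (49.5, -2.84). Then |PN| = |N − P| = 49.5.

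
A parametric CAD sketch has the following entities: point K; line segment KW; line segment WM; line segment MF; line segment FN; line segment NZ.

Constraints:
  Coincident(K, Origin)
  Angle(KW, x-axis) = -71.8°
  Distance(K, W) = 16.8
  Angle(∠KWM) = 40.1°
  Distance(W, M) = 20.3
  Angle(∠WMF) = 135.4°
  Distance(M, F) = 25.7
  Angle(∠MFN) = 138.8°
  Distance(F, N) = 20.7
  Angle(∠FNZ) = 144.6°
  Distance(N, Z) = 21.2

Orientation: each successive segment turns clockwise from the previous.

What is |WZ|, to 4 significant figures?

63.86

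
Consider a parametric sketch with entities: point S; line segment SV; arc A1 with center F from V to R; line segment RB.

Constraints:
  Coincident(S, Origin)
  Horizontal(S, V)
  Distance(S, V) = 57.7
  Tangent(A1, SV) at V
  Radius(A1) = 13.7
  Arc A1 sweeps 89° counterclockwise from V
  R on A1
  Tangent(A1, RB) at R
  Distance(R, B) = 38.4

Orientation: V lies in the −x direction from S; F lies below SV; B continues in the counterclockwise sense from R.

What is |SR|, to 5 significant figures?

72.656

S is at the origin; S and V share the same y with |SV| = 57.7 and V on the −x side, so V = (-57.700, 0.0000). A1 meets SV tangentially, so FV is at right angles to SV, so F = V + (0, -13.7) = (-57.700, -13.700). On A1, V sits at bearing 90° from F; an 89° counterclockwise sweep puts R at bearing 179°, so R = F + 13.7·(cos 179°, sin 179°) = (-71.398, -13.461). Then |SR| = |R − S| = 72.656.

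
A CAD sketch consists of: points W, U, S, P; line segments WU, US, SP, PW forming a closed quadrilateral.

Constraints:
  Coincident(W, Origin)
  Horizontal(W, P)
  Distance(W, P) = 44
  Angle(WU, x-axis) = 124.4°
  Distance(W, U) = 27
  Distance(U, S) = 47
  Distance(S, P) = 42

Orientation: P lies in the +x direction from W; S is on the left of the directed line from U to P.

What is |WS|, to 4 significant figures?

48.46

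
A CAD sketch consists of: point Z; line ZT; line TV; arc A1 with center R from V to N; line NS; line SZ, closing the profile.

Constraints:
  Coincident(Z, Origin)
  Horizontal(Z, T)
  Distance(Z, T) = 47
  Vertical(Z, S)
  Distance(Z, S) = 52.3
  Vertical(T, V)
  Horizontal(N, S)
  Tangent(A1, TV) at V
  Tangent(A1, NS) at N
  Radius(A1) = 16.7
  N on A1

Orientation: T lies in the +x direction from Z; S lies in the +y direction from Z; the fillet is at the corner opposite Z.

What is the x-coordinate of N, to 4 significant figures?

30.30

The virtual corner opposite Z is at (47.00, 52.30). A1 meets TV tangentially, so RV is at right angles to TV and the tangent condition forces RN to be normal to NS, with radius 16.7, so the center R sits 16.7 in from both sides at R = (30.30, 35.60). That places the tangent points at V = (47.00, 35.60) on TV and N = (30.30, 52.30) on NS. So N.x = 30.30.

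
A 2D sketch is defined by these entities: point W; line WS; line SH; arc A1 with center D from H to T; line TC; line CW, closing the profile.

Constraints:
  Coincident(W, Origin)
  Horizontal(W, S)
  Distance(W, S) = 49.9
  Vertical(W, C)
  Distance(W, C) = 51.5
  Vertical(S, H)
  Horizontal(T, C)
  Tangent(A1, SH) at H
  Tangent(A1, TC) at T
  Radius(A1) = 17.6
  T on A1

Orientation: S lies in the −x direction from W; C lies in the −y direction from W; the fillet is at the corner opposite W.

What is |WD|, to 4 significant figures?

46.82

W is at the origin; W and S share the same y with |WS| = 49.9 and S on the −x side, so S = (-49.90, 0.000). W and C share the same x with |WC| = 51.5 and C on the −y side, so C = (0.000, -51.50). The virtual corner opposite W is at (-49.90, -51.50). A1 meets SH tangentially, so DH is at right angles to SH and since A1 is tangent to TC there, DT ⟂ TC, with radius 17.6, so the center D sits 17.6 in from both sides at D = (-32.30, -33.90). Then |WD| = |D − W| = 46.82.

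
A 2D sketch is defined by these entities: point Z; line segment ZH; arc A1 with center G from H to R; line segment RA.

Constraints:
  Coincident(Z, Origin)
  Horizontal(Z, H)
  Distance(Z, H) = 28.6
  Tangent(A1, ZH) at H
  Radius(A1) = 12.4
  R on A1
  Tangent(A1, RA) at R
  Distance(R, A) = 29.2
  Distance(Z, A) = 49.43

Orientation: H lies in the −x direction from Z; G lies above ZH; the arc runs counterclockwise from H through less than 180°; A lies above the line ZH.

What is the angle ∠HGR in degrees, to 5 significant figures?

103.17°

Checks: ∠(GH, HZ) = 90.00° ✓; |GH| = 12.40 ✓; |GR| = 12.40 ✓; ∠(GR, RA) = 90.00° ✓; |RA| = 29.20 ✓; |ZA| = 49.43 ✓.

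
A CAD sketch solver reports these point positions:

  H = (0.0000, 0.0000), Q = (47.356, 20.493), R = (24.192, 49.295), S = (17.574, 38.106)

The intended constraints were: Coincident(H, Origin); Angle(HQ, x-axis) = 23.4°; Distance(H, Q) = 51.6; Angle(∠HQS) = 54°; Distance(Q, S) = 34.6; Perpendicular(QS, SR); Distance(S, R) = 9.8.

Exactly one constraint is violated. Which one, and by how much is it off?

Distance(S, R) = 9.8 — off by 3.20.

H = (0.00, 0.00) ✓; HQ at 23.40° ✓; |HQ| = 51.60 ✓; ∠HQS = 54.00° ✓; |QS| = 34.60 ✓; ∠(QS, SR) = 90.00° ✓; |SR| = 13.00 ✗.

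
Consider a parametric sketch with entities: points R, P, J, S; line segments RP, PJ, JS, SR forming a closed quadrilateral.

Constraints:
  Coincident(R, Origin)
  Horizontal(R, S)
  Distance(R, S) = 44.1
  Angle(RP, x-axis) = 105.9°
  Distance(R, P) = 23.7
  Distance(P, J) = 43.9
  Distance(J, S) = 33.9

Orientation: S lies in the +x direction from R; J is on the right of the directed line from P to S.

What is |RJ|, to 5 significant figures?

21.330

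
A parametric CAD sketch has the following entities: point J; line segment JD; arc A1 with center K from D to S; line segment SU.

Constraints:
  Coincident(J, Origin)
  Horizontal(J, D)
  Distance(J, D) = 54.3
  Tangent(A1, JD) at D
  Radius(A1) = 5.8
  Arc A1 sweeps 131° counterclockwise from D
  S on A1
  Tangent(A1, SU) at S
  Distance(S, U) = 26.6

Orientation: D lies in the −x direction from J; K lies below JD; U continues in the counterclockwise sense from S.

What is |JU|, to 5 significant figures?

50.799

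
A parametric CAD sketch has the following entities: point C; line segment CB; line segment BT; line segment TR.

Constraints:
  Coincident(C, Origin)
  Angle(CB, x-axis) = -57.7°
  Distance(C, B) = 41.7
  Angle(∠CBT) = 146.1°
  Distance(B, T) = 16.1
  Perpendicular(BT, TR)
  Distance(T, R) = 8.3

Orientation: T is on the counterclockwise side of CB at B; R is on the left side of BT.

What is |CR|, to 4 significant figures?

52.87

C is at the origin; CB runs at -57.7° with length 41.7, so B = 41.7·(cos -57.7°, sin -57.7°) = (22.28, -35.25). ∠CBT = 146.1°, so BT runs at -57.7° + (180° − 146.1°) = -23.80° from the x-axis; with |BT| = 16.1, T = B + 16.1·(cos -23.80°, sin -23.80°) = (37.01, -41.74). The perpendicularity gives TR at right angles to BT; with |TR| = 8.3 on the left of BT, R = T + 8.3·(0.4035, 0.9150) = (40.36, -34.15). Then |CR| = |R − C| = 52.87.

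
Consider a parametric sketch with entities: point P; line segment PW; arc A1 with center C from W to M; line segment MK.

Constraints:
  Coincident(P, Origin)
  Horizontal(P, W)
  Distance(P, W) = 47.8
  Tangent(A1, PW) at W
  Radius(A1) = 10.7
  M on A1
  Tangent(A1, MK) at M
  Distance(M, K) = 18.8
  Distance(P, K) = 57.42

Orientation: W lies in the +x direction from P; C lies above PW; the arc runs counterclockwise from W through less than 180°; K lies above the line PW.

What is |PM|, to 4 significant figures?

59.25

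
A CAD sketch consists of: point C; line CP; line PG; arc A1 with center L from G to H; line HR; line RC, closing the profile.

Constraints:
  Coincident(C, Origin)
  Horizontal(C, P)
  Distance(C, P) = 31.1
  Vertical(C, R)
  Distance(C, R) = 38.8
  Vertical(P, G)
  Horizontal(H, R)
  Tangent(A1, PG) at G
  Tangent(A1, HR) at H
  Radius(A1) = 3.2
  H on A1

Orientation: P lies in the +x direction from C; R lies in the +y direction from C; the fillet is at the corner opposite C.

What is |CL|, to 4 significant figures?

45.23

C is at the origin; C and P share the same y with |CP| = 31.1 and P on the +x side, so P = (31.10, 0.000). C and R share the same x with |CR| = 38.8 and R on the +y side, so R = (0.000, 38.80). The virtual corner opposite C is at (31.10, 38.80). Tangency of A1 to PG means the radius LG is perpendicular to PG and A1 meets HR tangentially, so LH is at right angles to HR, with radius 3.2, so the center L sits 3.2 in from both sides at L = (27.90, 35.60). Then |CL| = |L − C| = 45.23.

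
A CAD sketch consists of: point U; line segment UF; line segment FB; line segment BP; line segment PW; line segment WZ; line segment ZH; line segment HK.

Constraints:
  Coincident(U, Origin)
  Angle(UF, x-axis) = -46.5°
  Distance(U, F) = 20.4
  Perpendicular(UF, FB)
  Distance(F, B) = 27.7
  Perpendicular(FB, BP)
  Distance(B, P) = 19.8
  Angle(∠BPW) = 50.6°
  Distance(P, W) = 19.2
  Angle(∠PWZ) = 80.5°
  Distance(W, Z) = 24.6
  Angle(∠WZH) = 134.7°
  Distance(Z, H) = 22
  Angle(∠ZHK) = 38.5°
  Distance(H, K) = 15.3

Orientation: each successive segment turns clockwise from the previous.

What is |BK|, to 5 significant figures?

13.110

∠WZH = 134.7° gives ZH at -140.70° from the x-axis; with |ZH| = 22.0, H = (-19.869, -56.555). ∠ZHK = 38.5° gives HK at 77.800° from the x-axis; with |HK| = 15.3, K = (-16.635, -41.601). Then |BK| = |K − B| = 13.110.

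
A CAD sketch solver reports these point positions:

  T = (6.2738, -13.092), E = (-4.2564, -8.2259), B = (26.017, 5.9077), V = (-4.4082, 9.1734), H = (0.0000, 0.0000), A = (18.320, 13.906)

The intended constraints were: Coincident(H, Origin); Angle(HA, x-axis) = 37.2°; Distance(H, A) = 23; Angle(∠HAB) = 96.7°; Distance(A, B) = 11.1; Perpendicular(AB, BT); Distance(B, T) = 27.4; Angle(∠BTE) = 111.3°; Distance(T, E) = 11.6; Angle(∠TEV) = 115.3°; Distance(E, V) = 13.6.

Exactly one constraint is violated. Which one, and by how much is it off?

Distance(E, V) = 13.6 — off by 3.80.

H = (0.00, 0.00) ✓; HA at 37.20° ✓; |HA| = 23.00 ✓; ∠HAB = 96.70° ✓; |AB| = 11.10 ✓; ∠(AB, BT) = 90.00° ✓; |BT| = 27.40 ✓; ∠BTE = 111.3° ✓; |TE| = 11.60 ✓; ∠TEV = 115.3° ✓; |EV| = 17.40 ✗.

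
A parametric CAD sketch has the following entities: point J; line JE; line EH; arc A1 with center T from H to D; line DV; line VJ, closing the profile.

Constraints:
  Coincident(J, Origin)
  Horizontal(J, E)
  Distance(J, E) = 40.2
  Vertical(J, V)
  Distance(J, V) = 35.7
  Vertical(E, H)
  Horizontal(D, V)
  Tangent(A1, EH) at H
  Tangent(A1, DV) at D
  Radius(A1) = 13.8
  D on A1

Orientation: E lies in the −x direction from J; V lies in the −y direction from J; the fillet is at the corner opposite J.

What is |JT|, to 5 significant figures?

34.301

J is at the origin; J and E share the same y with |JE| = 40.2 and E on the −x side, so E = (-40.200, 0.0000). JV is vertical with |JV| = 35.7 and V on the −y side, so V = (0.0000, -35.700). The virtual corner opposite J is at (-40.200, -35.700). A1 meets EH tangentially, so TH is at right angles to EH and A1 meets DV tangentially, so TD is at right angles to DV, with radius 13.8, so the center T sits 13.8 in from both sides at T = (-26.400, -21.900). Then |JT| = |T − J| = 34.301.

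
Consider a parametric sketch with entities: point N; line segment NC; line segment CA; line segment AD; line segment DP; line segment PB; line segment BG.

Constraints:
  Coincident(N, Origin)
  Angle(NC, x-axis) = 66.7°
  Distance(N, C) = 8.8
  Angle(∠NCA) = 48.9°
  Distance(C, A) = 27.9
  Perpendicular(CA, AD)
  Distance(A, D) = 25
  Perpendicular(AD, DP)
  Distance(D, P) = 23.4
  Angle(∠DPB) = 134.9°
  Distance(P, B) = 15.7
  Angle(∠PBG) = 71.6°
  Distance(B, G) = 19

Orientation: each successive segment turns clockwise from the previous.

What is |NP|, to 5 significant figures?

18.414

N is at the origin; NC runs at 66.7° with length 8.8, so C = (3.4808, 8.0823). ∠NCA = 48.9° gives CA at -64.400° from the x-axis; with |CA| = 27.9, A = (15.536, -17.079). CA ⟂ AD, so AD runs at -154.40°; with |AD| = 25.0, D = (-7.0098, -27.881). AD ⟂ DP, so DP runs at 115.60°; with |DP| = 23.4, P = (-17.121, -6.7781). Then |NP| = |P − N| = 18.414.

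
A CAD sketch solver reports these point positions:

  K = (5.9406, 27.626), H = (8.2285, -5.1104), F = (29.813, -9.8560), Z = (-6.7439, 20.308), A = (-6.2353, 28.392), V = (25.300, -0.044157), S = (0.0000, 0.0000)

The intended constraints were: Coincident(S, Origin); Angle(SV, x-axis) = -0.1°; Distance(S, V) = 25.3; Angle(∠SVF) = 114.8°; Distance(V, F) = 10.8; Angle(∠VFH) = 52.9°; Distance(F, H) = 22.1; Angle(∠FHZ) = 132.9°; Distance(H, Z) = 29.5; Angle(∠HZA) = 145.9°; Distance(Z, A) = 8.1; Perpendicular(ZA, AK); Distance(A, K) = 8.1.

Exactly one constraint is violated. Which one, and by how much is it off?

Distance(A, K) = 8.1 — off by 4.10.

S = (0.00, 0.00) ✓; SV at -0.1000° ✓; |SV| = 25.30 ✓; ∠SVF = 114.8° ✓; |VF| = 10.80 ✓; ∠VFH = 52.90° ✓; |FH| = 22.10 ✓; ∠FHZ = 132.9° ✓; |HZ| = 29.50 ✓; ∠HZA = 145.9° ✓; |ZA| = 8.100 ✓; ∠(ZA, AK) = 90.00° ✓; |AK| = 12.20 ✗.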